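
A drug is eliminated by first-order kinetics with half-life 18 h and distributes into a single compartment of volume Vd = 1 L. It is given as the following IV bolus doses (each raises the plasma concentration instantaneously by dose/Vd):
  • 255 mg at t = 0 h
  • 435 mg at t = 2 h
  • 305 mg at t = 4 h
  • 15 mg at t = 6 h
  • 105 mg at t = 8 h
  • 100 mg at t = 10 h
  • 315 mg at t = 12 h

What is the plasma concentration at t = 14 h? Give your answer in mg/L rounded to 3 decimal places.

k = ln 2 / 18 = 0.03851 per h
Dose 1 (255 mg at t=0 h): 255·exp(−0.03851·14) = 148.732 mg/L
Dose 2 (435 mg at t=2 h): 435·exp(−0.03851·12) = 274.033 mg/L
Dose 3 (305 mg at t=4 h): 305·exp(−0.03851·10) = 207.520 mg/L
Dose 4 (15 mg at t=6 h): 15·exp(−0.03851·8) = 11.023 mg/L
Dose 5 (105 mg at t=8 h): 105·exp(−0.03851·6) = 83.339 mg/L
Dose 6 (100 mg at t=10 h): 100·exp(−0.03851·4) = 85.724 mg/L
Dose 7 (315 mg at t=12 h): 315·exp(−0.03851·2) = 291.651 mg/L
C(14) = 148.732 + 274.033 + 207.520 + 11.023 + 83.339 + 85.724 + 291.651 = 1102.022 mg/L

1102.022 mg/L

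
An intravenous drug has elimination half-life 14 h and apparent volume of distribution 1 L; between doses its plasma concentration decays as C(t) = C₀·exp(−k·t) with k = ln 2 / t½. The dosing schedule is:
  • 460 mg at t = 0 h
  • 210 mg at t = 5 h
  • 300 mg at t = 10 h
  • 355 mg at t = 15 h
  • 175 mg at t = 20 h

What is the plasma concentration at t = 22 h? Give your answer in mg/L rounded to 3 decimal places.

k = ln 2 / 14 = 0.04951 per h
Dose 1 (460 mg at t=0 h): 460·exp(−0.04951·22) = 154.779 mg/L
Dose 2 (210 mg at t=5 h): 210·exp(−0.04951·17) = 90.507 mg/L
Dose 3 (300 mg at t=10 h): 300·exp(−0.04951·12) = 165.613 mg/L
Dose 4 (355 mg at t=15 h): 355·exp(−0.04951·7) = 251.023 mg/L
Dose 5 (175 mg at t=20 h): 175·exp(−0.04951·2) = 158.502 mg/L
C(22) = 154.779 + 90.507 + 165.613 + 251.023 + 158.502 = 820.424 mg/L

820.424 mg/L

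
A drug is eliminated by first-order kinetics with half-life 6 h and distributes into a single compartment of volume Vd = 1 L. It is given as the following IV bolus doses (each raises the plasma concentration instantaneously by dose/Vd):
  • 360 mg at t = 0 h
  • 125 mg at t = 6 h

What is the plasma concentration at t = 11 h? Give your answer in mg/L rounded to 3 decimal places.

k = ln 2 / 6 = 0.11552 per h
Dose 1 (360 mg at t=0 h): 360·exp(−0.11552·11) = 101.022 mg/L
Dose 2 (125 mg at t=6 h): 125·exp(−0.11552·5) = 70.154 mg/L
C(11) = 101.022 + 70.154 = 171.175 mg/L

171.175 mg/L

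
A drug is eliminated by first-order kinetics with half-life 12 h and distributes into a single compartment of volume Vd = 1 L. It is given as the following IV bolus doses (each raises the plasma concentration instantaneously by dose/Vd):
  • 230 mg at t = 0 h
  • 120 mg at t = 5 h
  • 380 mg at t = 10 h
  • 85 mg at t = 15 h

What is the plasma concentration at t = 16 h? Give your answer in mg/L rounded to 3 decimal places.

k = ln 2 / 12 = 0.05776 per h
Dose 1 (230 mg at t=0 h): 230·exp(−0.05776·16) = 91.276 mg/L
Dose 2 (120 mg at t=5 h): 120·exp(−0.05776·11) = 63.568 mg/L
Dose 3 (380 mg at t=10 h): 380·exp(−0.05776·6) = 268.701 mg/L
Dose 4 (85 mg at t=15 h): 85·exp(−0.05776·1) = 80.229 mg/L
C(16) = 91.276 + 63.568 + 268.701 + 80.229 = 503.773 mg/L

503.773 mg/L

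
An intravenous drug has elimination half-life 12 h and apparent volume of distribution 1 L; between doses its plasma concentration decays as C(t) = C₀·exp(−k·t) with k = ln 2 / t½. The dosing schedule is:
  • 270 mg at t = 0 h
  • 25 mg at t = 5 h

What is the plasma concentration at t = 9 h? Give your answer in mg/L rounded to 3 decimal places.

180.385 mg/L

k = ln 2 / 12 = 0.05776 per h
Dose 1 (270 mg at t=0 h): 270·exp(−0.05776·9) = 160.543 mg/L
Dose 2 (25 mg at t=5 h): 25·exp(−0.05776·4) = 19.843 mg/L
C(9) = 160.543 + 19.843 = 180.385 mg/L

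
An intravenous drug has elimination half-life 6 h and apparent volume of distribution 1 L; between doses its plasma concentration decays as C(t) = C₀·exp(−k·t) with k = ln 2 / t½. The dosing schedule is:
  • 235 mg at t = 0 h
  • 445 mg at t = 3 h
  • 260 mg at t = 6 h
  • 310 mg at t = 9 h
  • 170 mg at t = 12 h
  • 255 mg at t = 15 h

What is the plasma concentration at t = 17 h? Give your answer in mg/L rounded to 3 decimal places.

k = ln 2 / 6 = 0.11552 per h
Dose 1 (235 mg at t=0 h): 235·exp(−0.11552·17) = 32.972 mg/L
Dose 2 (445 mg at t=3 h): 445·exp(−0.11552·14) = 88.299 mg/L
Dose 3 (260 mg at t=6 h): 260·exp(−0.11552·11) = 72.960 mg/L
Dose 4 (310 mg at t=9 h): 310·exp(−0.11552·8) = 123.024 mg/L
Dose 5 (170 mg at t=12 h): 170·exp(−0.11552·5) = 95.409 mg/L
Dose 6 (255 mg at t=15 h): 255·exp(−0.11552·2) = 202.394 mg/L
C(17) = 32.972 + 88.299 + 72.960 + 123.024 + 95.409 + 202.394 = 615.058 mg/L

615.058 mg/L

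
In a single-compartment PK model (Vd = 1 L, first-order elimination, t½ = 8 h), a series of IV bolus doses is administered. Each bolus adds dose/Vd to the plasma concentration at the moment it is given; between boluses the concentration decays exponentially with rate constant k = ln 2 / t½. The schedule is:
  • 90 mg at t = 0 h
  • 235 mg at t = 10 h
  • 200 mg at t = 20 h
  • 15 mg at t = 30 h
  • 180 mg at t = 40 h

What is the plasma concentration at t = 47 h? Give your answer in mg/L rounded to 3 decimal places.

131.919 mg/L

k = ln 2 / 8 = 0.08664 per h
Dose 1 (90 mg at t=0 h): 90·exp(−0.08664·47) = 1.534 mg/L
Dose 2 (235 mg at t=10 h): 235·exp(−0.08664·37) = 9.524 mg/L
Dose 3 (200 mg at t=20 h): 200·exp(−0.08664·27) = 19.278 mg/L
Dose 4 (15 mg at t=30 h): 15·exp(−0.08664·17) = 3.439 mg/L
Dose 5 (180 mg at t=40 h): 180·exp(−0.08664·7) = 98.146 mg/L
C(47) = 1.534 + 9.524 + 19.278 + 3.439 + 98.146 = 131.919 mg/L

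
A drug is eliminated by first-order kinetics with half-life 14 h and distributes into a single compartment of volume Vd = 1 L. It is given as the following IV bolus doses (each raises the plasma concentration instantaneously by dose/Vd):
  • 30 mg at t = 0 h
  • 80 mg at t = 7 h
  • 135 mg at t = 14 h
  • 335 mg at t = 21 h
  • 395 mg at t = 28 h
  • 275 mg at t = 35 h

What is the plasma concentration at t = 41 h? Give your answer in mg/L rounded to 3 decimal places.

k = ln 2 / 14 = 0.04951 per h
Dose 1 (30 mg at t=0 h): 30·exp(−0.04951·41) = 3.940 mg/L
Dose 2 (80 mg at t=7 h): 80·exp(−0.04951·34) = 14.860 mg/L
Dose 3 (135 mg at t=14 h): 135·exp(−0.04951·27) = 35.463 mg/L
Dose 4 (335 mg at t=21 h): 335·exp(−0.04951·20) = 124.452 mg/L
Dose 5 (395 mg at t=28 h): 395·exp(−0.04951·13) = 207.524 mg/L
Dose 6 (275 mg at t=35 h): 275·exp(−0.04951·6) = 204.324 mg/L
C(41) = 3.940 + 14.860 + 35.463 + 124.452 + 207.524 + 204.324 = 590.564 mg/L

590.564 mg/L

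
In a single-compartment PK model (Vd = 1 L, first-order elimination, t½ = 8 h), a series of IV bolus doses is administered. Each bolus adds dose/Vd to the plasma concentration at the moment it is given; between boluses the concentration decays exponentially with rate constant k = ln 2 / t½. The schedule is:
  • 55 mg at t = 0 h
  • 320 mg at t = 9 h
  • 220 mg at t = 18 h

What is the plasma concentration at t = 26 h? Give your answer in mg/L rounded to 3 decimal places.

k = ln 2 / 8 = 0.08664 per h
Dose 1 (55 mg at t=0 h): 55·exp(−0.08664·26) = 5.781 mg/L
Dose 2 (320 mg at t=9 h): 320·exp(−0.08664·17) = 73.360 mg/L
Dose 3 (220 mg at t=18 h): 220·exp(−0.08664·8) = 110.000 mg/L
C(26) = 5.781 + 73.360 + 110.000 = 189.141 mg/L

189.141 mg/L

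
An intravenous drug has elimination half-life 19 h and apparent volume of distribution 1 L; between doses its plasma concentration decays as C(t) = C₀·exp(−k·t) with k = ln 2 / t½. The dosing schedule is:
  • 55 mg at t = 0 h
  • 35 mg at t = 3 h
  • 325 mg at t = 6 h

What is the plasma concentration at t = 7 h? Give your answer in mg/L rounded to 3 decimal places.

k = ln 2 / 19 = 0.03648 per h
Dose 1 (55 mg at t=0 h): 55·exp(−0.03648·7) = 42.605 mg/L
Dose 2 (35 mg at t=3 h): 35·exp(−0.03648·4) = 30.248 mg/L
Dose 3 (325 mg at t=6 h): 325·exp(−0.03648·1) = 313.357 mg/L
C(7) = 42.605 + 30.248 + 313.357 = 386.210 mg/L

386.210 mg/L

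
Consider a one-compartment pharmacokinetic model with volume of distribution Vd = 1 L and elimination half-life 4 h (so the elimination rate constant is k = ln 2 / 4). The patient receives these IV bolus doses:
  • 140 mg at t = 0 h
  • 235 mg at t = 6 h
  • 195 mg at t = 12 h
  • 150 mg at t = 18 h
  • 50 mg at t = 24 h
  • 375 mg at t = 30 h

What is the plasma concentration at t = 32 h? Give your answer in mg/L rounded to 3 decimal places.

300.160 mg/L

k = ln 2 / 4 = 0.17329 per h
Dose 1 (140 mg at t=0 h): 140·exp(−0.17329·32) = 0.547 mg/L
Dose 2 (235 mg at t=6 h): 235·exp(−0.17329·26) = 2.596 mg/L
Dose 3 (195 mg at t=12 h): 195·exp(−0.17329·20) = 6.094 mg/L
Dose 4 (150 mg at t=18 h): 150·exp(−0.17329·14) = 13.258 mg/L
Dose 5 (50 mg at t=24 h): 50·exp(−0.17329·8) = 12.500 mg/L
Dose 6 (375 mg at t=30 h): 375·exp(−0.17329·2) = 265.165 mg/L
C(32) = 0.547 + 2.596 + 6.094 + 13.258 + 12.500 + 265.165 = 300.160 mg/L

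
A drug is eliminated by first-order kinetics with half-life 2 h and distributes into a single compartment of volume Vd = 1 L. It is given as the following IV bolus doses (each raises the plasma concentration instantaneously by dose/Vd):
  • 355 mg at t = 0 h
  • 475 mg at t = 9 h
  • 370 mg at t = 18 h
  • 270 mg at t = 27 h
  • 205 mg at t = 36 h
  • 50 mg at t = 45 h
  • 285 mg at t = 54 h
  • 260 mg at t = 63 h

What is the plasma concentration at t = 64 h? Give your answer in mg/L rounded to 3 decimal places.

192.836 mg/L

k = ln 2 / 2 = 0.34657 per h
Dose 1 (355 mg at t=0 h): 355·exp(−0.34657·64) = 0.000 mg/L
Dose 2 (475 mg at t=9 h): 475·exp(−0.34657·55) = 0.000 mg/L
Dose 3 (370 mg at t=18 h): 370·exp(−0.34657·46) = 0.000 mg/L
Dose 4 (270 mg at t=27 h): 270·exp(−0.34657·37) = 0.001 mg/L
Dose 5 (205 mg at t=36 h): 205·exp(−0.34657·28) = 0.013 mg/L
Dose 6 (50 mg at t=45 h): 50·exp(−0.34657·19) = 0.069 mg/L
Dose 7 (285 mg at t=54 h): 285·exp(−0.34657·10) = 8.906 mg/L
Dose 8 (260 mg at t=63 h): 260·exp(−0.34657·1) = 183.848 mg/L
C(64) = 0.000 + 0.000 + 0.000 + 0.001 + 0.013 + 0.069 + 8.906 + 183.848 = 192.836 mg/L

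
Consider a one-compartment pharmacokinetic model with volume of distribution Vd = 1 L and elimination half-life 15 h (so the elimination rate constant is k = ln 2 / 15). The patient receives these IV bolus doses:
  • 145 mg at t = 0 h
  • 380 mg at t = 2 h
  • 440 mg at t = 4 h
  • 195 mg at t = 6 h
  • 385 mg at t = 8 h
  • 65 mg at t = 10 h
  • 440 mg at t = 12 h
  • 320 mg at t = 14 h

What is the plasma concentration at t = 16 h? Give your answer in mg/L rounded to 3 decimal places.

1616.543 mg/L

k = ln 2 / 15 = 0.04621 per h
Dose 1 (145 mg at t=0 h): 145·exp(−0.04621·16) = 69.226 mg/L
Dose 2 (380 mg at t=2 h): 380·exp(−0.04621·14) = 198.986 mg/L
Dose 3 (440 mg at t=4 h): 440·exp(−0.04621·12) = 252.714 mg/L
Dose 4 (195 mg at t=6 h): 195·exp(−0.04621·10) = 122.842 mg/L
Dose 5 (385 mg at t=8 h): 385·exp(−0.04621·8) = 266.018 mg/L
Dose 6 (65 mg at t=10 h): 65·exp(−0.04621·6) = 49.261 mg/L
Dose 7 (440 mg at t=12 h): 440·exp(−0.04621·4) = 365.745 mg/L
Dose 8 (320 mg at t=14 h): 320·exp(−0.04621·2) = 291.751 mg/L
C(16) = 69.226 + 198.986 + 252.714 + 122.842 + 266.018 + 49.261 + 365.745 + 291.751 = 1616.543 mg/L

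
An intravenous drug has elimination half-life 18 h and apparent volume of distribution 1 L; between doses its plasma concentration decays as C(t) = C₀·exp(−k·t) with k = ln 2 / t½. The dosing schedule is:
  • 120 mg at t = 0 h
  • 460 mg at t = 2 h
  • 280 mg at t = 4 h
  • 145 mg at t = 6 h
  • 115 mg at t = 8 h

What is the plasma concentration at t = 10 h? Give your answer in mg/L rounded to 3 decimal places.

k = ln 2 / 18 = 0.03851 per h
Dose 1 (120 mg at t=0 h): 120·exp(−0.03851·10) = 81.647 mg/L
Dose 2 (460 mg at t=2 h): 460·exp(−0.03851·8) = 338.039 mg/L
Dose 3 (280 mg at t=4 h): 280·exp(−0.03851·6) = 222.236 mg/L
Dose 4 (145 mg at t=6 h): 145·exp(−0.03851·4) = 124.300 mg/L
Dose 5 (115 mg at t=8 h): 115·exp(−0.03851·2) = 106.476 mg/L
C(10) = 81.647 + 338.039 + 222.236 + 124.300 + 106.476 = 872.698 mg/L

872.698 mg/L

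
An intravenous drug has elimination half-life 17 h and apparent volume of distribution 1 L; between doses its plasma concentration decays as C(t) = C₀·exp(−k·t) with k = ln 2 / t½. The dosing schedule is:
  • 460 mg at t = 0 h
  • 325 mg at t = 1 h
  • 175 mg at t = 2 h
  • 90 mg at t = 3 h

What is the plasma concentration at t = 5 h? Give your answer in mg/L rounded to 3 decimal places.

889.057 mg/L

k = ln 2 / 17 = 0.04077 per h
Dose 1 (460 mg at t=0 h): 460·exp(−0.04077·5) = 375.163 mg/L
Dose 2 (325 mg at t=1 h): 325·exp(−0.04077·4) = 276.091 mg/L
Dose 3 (175 mg at t=2 h): 175·exp(−0.04077·3) = 154.851 mg/L
Dose 4 (90 mg at t=3 h): 90·exp(−0.04077·2) = 82.952 mg/L
C(5) = 375.163 + 276.091 + 154.851 + 82.952 = 889.057 mg/L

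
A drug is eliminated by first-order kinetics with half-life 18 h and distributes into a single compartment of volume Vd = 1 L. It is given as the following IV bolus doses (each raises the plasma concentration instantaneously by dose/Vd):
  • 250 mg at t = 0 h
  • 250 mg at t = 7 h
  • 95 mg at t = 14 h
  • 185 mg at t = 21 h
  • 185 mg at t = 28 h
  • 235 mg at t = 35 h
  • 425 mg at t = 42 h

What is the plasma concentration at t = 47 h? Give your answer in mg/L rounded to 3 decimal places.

k = ln 2 / 18 = 0.03851 per h
Dose 1 (250 mg at t=0 h): 250·exp(−0.03851·47) = 40.918 mg/L
Dose 2 (250 mg at t=7 h): 250·exp(−0.03851·40) = 53.578 mg/L
Dose 3 (95 mg at t=14 h): 95·exp(−0.03851·33) = 26.658 mg/L
Dose 4 (185 mg at t=21 h): 185·exp(−0.03851·26) = 67.975 mg/L
Dose 5 (185 mg at t=28 h): 185·exp(−0.03851·19) = 89.006 mg/L
Dose 6 (235 mg at t=35 h): 235·exp(−0.03851·12) = 148.041 mg/L
Dose 7 (425 mg at t=42 h): 425·exp(−0.03851·5) = 350.566 mg/L
C(47) = 40.918 + 53.578 + 26.658 + 67.975 + 89.006 + 148.041 + 350.566 = 776.742 mg/L

776.742 mg/L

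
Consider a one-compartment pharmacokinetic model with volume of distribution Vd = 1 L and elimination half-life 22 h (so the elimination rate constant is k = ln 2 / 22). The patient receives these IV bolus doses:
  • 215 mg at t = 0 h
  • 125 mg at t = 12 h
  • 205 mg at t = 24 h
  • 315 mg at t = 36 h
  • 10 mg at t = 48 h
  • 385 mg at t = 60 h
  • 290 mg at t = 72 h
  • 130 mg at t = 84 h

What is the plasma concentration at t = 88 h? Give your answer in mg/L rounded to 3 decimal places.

565.294 mg/L

k = ln 2 / 22 = 0.03151 per h
Dose 1 (215 mg at t=0 h): 215·exp(−0.03151·88) = 13.437 mg/L
Dose 2 (125 mg at t=12 h): 125·exp(−0.03151·76) = 11.402 mg/L
Dose 3 (205 mg at t=24 h): 205·exp(−0.03151·64) = 27.292 mg/L
Dose 4 (315 mg at t=36 h): 315·exp(−0.03151·52) = 61.205 mg/L
Dose 5 (10 mg at t=48 h): 10·exp(−0.03151·40) = 2.836 mg/L
Dose 6 (385 mg at t=60 h): 385·exp(−0.03151·28) = 159.343 mg/L
Dose 7 (290 mg at t=72 h): 290·exp(−0.03151·16) = 175.173 mg/L
Dose 8 (130 mg at t=84 h): 130·exp(−0.03151·4) = 114.607 mg/L
C(88) = 13.437 + 11.402 + 27.292 + 61.205 + 2.836 + 159.343 + 175.173 + 114.607 = 565.294 mg/L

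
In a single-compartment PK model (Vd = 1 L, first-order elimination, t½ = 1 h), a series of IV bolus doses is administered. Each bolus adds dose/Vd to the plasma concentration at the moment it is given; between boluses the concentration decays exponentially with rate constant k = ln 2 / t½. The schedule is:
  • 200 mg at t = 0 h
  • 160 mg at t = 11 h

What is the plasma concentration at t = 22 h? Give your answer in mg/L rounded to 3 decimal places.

k = ln 2 / 1 = 0.69315 per h
Dose 1 (200 mg at t=0 h): 200·exp(−0.69315·22) = 0.000 mg/L
Dose 2 (160 mg at t=11 h): 160·exp(−0.69315·11) = 0.078 mg/L
C(22) = 0.000 + 0.078 = 0.078 mg/L

0.078 mg/L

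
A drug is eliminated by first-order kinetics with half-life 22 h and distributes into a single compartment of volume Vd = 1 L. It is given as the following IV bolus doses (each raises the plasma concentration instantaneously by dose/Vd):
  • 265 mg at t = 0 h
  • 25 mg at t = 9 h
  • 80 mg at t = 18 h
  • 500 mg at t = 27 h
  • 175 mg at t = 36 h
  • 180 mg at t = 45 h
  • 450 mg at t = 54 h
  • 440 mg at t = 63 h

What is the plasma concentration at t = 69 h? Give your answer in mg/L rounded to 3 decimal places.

974.192 mg/L

k = ln 2 / 22 = 0.03151 per h
Dose 1 (265 mg at t=0 h): 265·exp(−0.03151·69) = 30.137 mg/L
Dose 2 (25 mg at t=9 h): 25·exp(−0.03151·60) = 3.775 mg/L
Dose 3 (80 mg at t=18 h): 80·exp(−0.03151·51) = 16.042 mg/L
Dose 4 (500 mg at t=27 h): 500·exp(−0.03151·42) = 133.130 mg/L
Dose 5 (175 mg at t=36 h): 175·exp(−0.03151·33) = 61.872 mg/L
Dose 6 (180 mg at t=45 h): 180·exp(−0.03151·24) = 84.504 mg/L
Dose 7 (450 mg at t=54 h): 450·exp(−0.03151·15) = 280.521 mg/L
Dose 8 (440 mg at t=63 h): 440·exp(−0.03151·6) = 364.211 mg/L
C(69) = 30.137 + 3.775 + 16.042 + 133.130 + 61.872 + 84.504 + 280.521 + 364.211 = 974.192 mg/L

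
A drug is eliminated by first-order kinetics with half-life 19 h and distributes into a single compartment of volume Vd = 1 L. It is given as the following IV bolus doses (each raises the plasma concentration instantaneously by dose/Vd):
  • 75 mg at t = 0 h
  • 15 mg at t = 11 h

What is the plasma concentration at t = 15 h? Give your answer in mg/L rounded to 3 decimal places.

56.355 mg/L

k = ln 2 / 19 = 0.03648 per h
Dose 1 (75 mg at t=0 h): 75·exp(−0.03648·15) = 43.392 mg/L
Dose 2 (15 mg at t=11 h): 15·exp(−0.03648·4) = 12.963 mg/L
C(15) = 43.392 + 12.963 = 56.355 mg/L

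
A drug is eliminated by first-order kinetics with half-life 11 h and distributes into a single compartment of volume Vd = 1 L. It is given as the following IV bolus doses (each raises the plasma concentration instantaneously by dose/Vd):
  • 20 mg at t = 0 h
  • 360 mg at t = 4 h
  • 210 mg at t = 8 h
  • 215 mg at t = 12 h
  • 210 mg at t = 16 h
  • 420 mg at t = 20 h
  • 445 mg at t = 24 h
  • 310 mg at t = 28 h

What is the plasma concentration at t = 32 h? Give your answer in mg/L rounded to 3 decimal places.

k = ln 2 / 11 = 0.06301 per h
Dose 1 (20 mg at t=0 h): 20·exp(−0.06301·32) = 2.663 mg/L
Dose 2 (360 mg at t=4 h): 360·exp(−0.06301·28) = 61.666 mg/L
Dose 3 (210 mg at t=8 h): 210·exp(−0.06301·24) = 46.284 mg/L
Dose 4 (215 mg at t=12 h): 215·exp(−0.06301·20) = 60.969 mg/L
Dose 5 (210 mg at t=16 h): 210·exp(−0.06301·16) = 76.623 mg/L
Dose 6 (420 mg at t=20 h): 420·exp(−0.06301·12) = 197.175 mg/L
Dose 7 (445 mg at t=24 h): 445·exp(−0.06301·8) = 268.800 mg/L
Dose 8 (310 mg at t=28 h): 310·exp(−0.06301·4) = 240.933 mg/L
C(32) = 2.663 + 61.666 + 46.284 + 60.969 + 76.623 + 197.175 + 268.800 + 240.933 = 955.112 mg/L

955.112 mg/L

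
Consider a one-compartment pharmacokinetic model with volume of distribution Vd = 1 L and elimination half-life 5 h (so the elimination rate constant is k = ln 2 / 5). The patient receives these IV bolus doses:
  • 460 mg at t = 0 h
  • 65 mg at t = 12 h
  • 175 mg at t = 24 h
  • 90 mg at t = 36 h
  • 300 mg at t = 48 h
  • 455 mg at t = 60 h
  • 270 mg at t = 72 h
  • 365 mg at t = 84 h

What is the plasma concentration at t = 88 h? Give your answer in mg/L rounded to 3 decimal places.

k = ln 2 / 5 = 0.13863 per h
Dose 1 (460 mg at t=0 h): 460·exp(−0.13863·88) = 0.002 mg/L
Dose 2 (65 mg at t=12 h): 65·exp(−0.13863·76) = 0.002 mg/L
Dose 3 (175 mg at t=24 h): 175·exp(−0.13863·64) = 0.025 mg/L
Dose 4 (90 mg at t=36 h): 90·exp(−0.13863·52) = 0.067 mg/L
Dose 5 (300 mg at t=48 h): 300·exp(−0.13863·40) = 1.172 mg/L
Dose 6 (455 mg at t=60 h): 455·exp(−0.13863·28) = 9.381 mg/L
Dose 7 (270 mg at t=72 h): 270·exp(−0.13863·16) = 29.381 mg/L
Dose 8 (365 mg at t=84 h): 365·exp(−0.13863·4) = 209.637 mg/L
C(88) = 0.002 + 0.002 + 0.025 + 0.067 + 1.172 + 9.381 + 29.381 + 209.637 = 249.666 mg/L

249.666 mg/L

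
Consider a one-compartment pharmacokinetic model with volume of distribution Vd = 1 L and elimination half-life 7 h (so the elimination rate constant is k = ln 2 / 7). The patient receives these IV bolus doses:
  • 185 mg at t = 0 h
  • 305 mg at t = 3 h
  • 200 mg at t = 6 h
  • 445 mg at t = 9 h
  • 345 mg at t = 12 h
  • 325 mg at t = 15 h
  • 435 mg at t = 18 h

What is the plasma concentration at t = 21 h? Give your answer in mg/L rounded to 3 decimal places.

k = ln 2 / 7 = 0.09902 per h
Dose 1 (185 mg at t=0 h): 185·exp(−0.09902·21) = 23.125 mg/L
Dose 2 (305 mg at t=3 h): 305·exp(−0.09902·18) = 51.312 mg/L
Dose 3 (200 mg at t=6 h): 200·exp(−0.09902·15) = 45.286 mg/L
Dose 4 (445 mg at t=9 h): 445·exp(−0.09902·12) = 135.615 mg/L
Dose 5 (345 mg at t=12 h): 345·exp(−0.09902·9) = 141.508 mg/L
Dose 6 (325 mg at t=15 h): 325·exp(−0.09902·6) = 179.415 mg/L
Dose 7 (435 mg at t=18 h): 435·exp(−0.09902·3) = 323.204 mg/L
C(21) = 23.125 + 51.312 + 45.286 + 135.615 + 141.508 + 179.415 + 323.204 = 899.465 mg/L

899.465 mg/L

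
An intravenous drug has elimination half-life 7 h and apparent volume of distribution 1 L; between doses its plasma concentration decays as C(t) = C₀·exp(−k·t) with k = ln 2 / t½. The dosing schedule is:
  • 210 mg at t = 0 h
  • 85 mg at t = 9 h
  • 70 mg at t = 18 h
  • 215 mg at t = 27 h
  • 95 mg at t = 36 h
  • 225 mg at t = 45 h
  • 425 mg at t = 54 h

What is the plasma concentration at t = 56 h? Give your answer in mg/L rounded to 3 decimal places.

452.886 mg/L

k = ln 2 / 7 = 0.09902 per h
Dose 1 (210 mg at t=0 h): 210·exp(−0.09902·56) = 0.820 mg/L
Dose 2 (85 mg at t=9 h): 85·exp(−0.09902·47) = 0.810 mg/L
Dose 3 (70 mg at t=18 h): 70·exp(−0.09902·38) = 1.625 mg/L
Dose 4 (215 mg at t=27 h): 215·exp(−0.09902·29) = 12.171 mg/L
Dose 5 (95 mg at t=36 h): 95·exp(−0.09902·20) = 13.111 mg/L
Dose 6 (225 mg at t=45 h): 225·exp(−0.09902·11) = 75.707 mg/L
Dose 7 (425 mg at t=54 h): 425·exp(−0.09902·2) = 348.643 mg/L
C(56) = 0.820 + 0.810 + 1.625 + 12.171 + 13.111 + 75.707 + 348.643 = 452.886 mg/L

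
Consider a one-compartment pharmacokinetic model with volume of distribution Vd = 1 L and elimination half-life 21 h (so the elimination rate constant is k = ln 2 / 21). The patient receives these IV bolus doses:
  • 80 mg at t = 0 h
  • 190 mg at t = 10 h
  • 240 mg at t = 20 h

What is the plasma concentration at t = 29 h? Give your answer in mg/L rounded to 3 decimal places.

310.519 mg/L

k = ln 2 / 21 = 0.03301 per h
Dose 1 (80 mg at t=0 h): 80·exp(−0.03301·29) = 30.717 mg/L
Dose 2 (190 mg at t=10 h): 190·exp(−0.03301·19) = 101.483 mg/L
Dose 3 (240 mg at t=20 h): 240·exp(−0.03301·9) = 178.319 mg/L
C(29) = 30.717 + 101.483 + 178.319 = 310.519 mg/L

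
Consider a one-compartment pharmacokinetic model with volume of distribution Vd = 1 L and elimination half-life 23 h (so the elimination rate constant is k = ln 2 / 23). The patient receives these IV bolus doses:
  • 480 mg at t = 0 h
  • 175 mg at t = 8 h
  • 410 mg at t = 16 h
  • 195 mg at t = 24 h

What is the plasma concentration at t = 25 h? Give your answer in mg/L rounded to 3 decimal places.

k = ln 2 / 23 = 0.03014 per h
Dose 1 (480 mg at t=0 h): 480·exp(−0.03014·25) = 225.962 mg/L
Dose 2 (175 mg at t=8 h): 175·exp(−0.03014·17) = 104.843 mg/L
Dose 3 (410 mg at t=16 h): 410·exp(−0.03014·9) = 312.600 mg/L
Dose 4 (195 mg at t=24 h): 195·exp(−0.03014·1) = 189.211 mg/L
C(25) = 225.962 + 104.843 + 312.600 + 189.211 = 832.616 mg/L

832.616 mg/L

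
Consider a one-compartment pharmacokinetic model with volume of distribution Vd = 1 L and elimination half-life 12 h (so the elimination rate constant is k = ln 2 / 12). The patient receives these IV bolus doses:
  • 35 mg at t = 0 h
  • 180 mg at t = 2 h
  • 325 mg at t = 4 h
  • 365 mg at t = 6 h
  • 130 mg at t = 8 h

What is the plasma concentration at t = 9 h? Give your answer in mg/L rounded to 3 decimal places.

k = ln 2 / 12 = 0.05776 per h
Dose 1 (35 mg at t=0 h): 35·exp(−0.05776·9) = 20.811 mg/L
Dose 2 (180 mg at t=2 h): 180·exp(−0.05776·7) = 120.136 mg/L
Dose 3 (325 mg at t=4 h): 325·exp(−0.05776·5) = 243.475 mg/L
Dose 4 (365 mg at t=6 h): 365·exp(−0.05776·3) = 306.927 mg/L
Dose 5 (130 mg at t=8 h): 130·exp(−0.05776·1) = 122.704 mg/L
C(9) = 20.811 + 120.136 + 243.475 + 306.927 + 122.704 = 814.052 mg/L

814.052 mg/L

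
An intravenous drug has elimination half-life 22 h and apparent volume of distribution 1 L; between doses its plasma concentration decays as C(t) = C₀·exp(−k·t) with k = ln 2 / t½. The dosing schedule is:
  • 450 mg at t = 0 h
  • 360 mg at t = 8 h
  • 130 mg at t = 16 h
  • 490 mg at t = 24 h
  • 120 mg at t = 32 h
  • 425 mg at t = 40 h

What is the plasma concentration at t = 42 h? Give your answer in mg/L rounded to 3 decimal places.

1064.973 mg/L

k = ln 2 / 22 = 0.03151 per h
Dose 1 (450 mg at t=0 h): 450·exp(−0.03151·42) = 119.817 mg/L
Dose 2 (360 mg at t=8 h): 360·exp(−0.03151·34) = 123.332 mg/L
Dose 3 (130 mg at t=16 h): 130·exp(−0.03151·26) = 57.303 mg/L
Dose 4 (490 mg at t=24 h): 490·exp(−0.03151·18) = 277.907 mg/L
Dose 5 (120 mg at t=32 h): 120·exp(−0.03151·10) = 87.569 mg/L
Dose 6 (425 mg at t=40 h): 425·exp(−0.03151·2) = 399.046 mg/L
C(42) = 119.817 + 123.332 + 57.303 + 277.907 + 87.569 + 399.046 = 1064.973 mg/L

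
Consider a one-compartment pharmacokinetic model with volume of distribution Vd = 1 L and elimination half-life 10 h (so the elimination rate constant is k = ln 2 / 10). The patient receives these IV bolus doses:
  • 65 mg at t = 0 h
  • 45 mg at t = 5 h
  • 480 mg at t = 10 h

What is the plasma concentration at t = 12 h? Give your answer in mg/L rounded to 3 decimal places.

k = ln 2 / 10 = 0.06931 per h
Dose 1 (65 mg at t=0 h): 65·exp(−0.06931·12) = 28.293 mg/L
Dose 2 (45 mg at t=5 h): 45·exp(−0.06931·7) = 27.701 mg/L
Dose 3 (480 mg at t=10 h): 480·exp(−0.06931·2) = 417.864 mg/L
C(12) = 28.293 + 27.701 + 417.864 = 473.858 mg/L

473.858 mg/L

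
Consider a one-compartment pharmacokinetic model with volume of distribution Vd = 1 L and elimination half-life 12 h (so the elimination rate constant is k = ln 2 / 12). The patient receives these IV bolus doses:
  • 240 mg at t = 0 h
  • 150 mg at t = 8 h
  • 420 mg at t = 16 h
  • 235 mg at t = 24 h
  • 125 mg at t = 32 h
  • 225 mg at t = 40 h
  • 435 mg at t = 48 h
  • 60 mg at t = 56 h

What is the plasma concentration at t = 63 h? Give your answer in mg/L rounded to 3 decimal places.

k = ln 2 / 12 = 0.05776 per h
Dose 1 (240 mg at t=0 h): 240·exp(−0.05776·63) = 6.307 mg/L
Dose 2 (150 mg at t=8 h): 150·exp(−0.05776·55) = 6.257 mg/L
Dose 3 (420 mg at t=16 h): 420·exp(−0.05776·47) = 27.811 mg/L
Dose 4 (235 mg at t=24 h): 235·exp(−0.05776·39) = 24.701 mg/L
Dose 5 (125 mg at t=32 h): 125·exp(−0.05776·31) = 20.857 mg/L
Dose 6 (225 mg at t=40 h): 225·exp(−0.05776·23) = 59.595 mg/L
Dose 7 (435 mg at t=48 h): 435·exp(−0.05776·15) = 182.895 mg/L
Dose 8 (60 mg at t=56 h): 60·exp(−0.05776·7) = 40.045 mg/L
C(63) = 6.307 + 6.257 + 27.811 + 24.701 + 20.857 + 59.595 + 182.895 + 40.045 = 368.468 mg/L

368.468 mg/L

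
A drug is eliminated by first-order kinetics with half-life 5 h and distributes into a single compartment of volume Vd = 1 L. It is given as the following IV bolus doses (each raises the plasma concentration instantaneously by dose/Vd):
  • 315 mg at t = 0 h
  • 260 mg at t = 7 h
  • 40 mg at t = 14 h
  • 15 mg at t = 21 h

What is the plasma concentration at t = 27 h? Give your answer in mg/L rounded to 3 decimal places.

36.837 mg/L

k = ln 2 / 5 = 0.13863 per h
Dose 1 (315 mg at t=0 h): 315·exp(−0.13863·27) = 7.460 mg/L
Dose 2 (260 mg at t=7 h): 260·exp(−0.13863·20) = 16.250 mg/L
Dose 3 (40 mg at t=14 h): 40·exp(−0.13863·13) = 6.598 mg/L
Dose 4 (15 mg at t=21 h): 15·exp(−0.13863·6) = 6.529 mg/L
C(27) = 7.460 + 16.250 + 6.598 + 6.529 = 36.837 mg/L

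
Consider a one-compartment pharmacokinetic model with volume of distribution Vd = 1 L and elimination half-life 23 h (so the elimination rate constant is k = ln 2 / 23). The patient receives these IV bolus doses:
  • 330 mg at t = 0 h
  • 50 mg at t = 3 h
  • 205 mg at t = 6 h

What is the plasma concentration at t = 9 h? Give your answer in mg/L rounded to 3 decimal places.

480.613 mg/L

k = ln 2 / 23 = 0.03014 per h
Dose 1 (330 mg at t=0 h): 330·exp(−0.03014·9) = 251.605 mg/L
Dose 2 (50 mg at t=3 h): 50·exp(−0.03014·6) = 41.729 mg/L
Dose 3 (205 mg at t=6 h): 205·exp(−0.03014·3) = 187.279 mg/L
C(9) = 251.605 + 41.729 + 187.279 = 480.613 mg/L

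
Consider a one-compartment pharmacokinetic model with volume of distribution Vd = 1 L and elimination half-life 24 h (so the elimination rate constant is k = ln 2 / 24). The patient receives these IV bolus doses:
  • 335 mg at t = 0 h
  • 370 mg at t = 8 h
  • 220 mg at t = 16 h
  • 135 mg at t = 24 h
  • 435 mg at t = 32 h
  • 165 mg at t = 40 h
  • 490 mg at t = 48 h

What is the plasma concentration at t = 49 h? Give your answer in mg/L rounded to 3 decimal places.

k = ln 2 / 24 = 0.02888 per h
Dose 1 (335 mg at t=0 h): 335·exp(−0.02888·49) = 81.366 mg/L
Dose 2 (370 mg at t=8 h): 370·exp(−0.02888·41) = 113.225 mg/L
Dose 3 (220 mg at t=16 h): 220·exp(−0.02888·33) = 84.822 mg/L
Dose 4 (135 mg at t=24 h): 135·exp(−0.02888·25) = 65.578 mg/L
Dose 5 (435 mg at t=32 h): 435·exp(−0.02888·17) = 266.232 mg/L
Dose 6 (165 mg at t=40 h): 165·exp(−0.02888·9) = 127.232 mg/L
Dose 7 (490 mg at t=48 h): 490·exp(−0.02888·1) = 476.051 mg/L
C(49) = 81.366 + 113.225 + 84.822 + 65.578 + 266.232 + 127.232 + 476.051 = 1214.505 mg/L

1214.505 mg/L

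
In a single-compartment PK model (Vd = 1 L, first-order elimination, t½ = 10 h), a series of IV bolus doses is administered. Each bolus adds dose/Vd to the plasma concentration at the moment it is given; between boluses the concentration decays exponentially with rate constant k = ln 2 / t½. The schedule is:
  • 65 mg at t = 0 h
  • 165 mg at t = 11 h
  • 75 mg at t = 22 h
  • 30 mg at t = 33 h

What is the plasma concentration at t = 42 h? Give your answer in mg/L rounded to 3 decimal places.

57.607 mg/L

k = ln 2 / 10 = 0.06931 per h
Dose 1 (65 mg at t=0 h): 65·exp(−0.06931·42) = 3.537 mg/L
Dose 2 (165 mg at t=11 h): 165·exp(−0.06931·31) = 19.244 mg/L
Dose 3 (75 mg at t=22 h): 75·exp(−0.06931·20) = 18.750 mg/L
Dose 4 (30 mg at t=33 h): 30·exp(−0.06931·9) = 16.077 mg/L
C(42) = 3.537 + 19.244 + 18.750 + 16.077 = 57.607 mg/L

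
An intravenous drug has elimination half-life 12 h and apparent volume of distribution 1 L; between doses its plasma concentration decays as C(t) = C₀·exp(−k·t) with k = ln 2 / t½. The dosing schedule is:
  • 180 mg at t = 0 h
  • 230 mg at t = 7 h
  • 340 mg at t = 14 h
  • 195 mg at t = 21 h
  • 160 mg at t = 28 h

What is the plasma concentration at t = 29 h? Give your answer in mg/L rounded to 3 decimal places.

k = ln 2 / 12 = 0.05776 per h
Dose 1 (180 mg at t=0 h): 180·exp(−0.05776·29) = 33.712 mg/L
Dose 2 (230 mg at t=7 h): 230·exp(−0.05776·22) = 64.542 mg/L
Dose 3 (340 mg at t=14 h): 340·exp(−0.05776·15) = 142.952 mg/L
Dose 4 (195 mg at t=21 h): 195·exp(−0.05776·8) = 122.842 mg/L
Dose 5 (160 mg at t=28 h): 160·exp(−0.05776·1) = 151.020 mg/L
C(29) = 33.712 + 64.542 + 142.952 + 122.842 + 151.020 = 515.068 mg/L

515.068 mg/L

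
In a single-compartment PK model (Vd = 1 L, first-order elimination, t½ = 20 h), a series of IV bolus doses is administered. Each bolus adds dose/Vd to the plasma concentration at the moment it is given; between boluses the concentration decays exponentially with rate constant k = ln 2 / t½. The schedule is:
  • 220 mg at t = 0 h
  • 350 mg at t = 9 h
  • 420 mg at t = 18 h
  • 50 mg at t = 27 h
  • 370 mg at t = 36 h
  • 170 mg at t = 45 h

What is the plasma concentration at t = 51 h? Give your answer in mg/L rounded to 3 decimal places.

k = ln 2 / 20 = 0.03466 per h
Dose 1 (220 mg at t=0 h): 220·exp(−0.03466·51) = 37.566 mg/L
Dose 2 (350 mg at t=9 h): 350·exp(−0.03466·42) = 81.640 mg/L
Dose 3 (420 mg at t=18 h): 420·exp(−0.03466·33) = 133.829 mg/L
Dose 4 (50 mg at t=27 h): 50·exp(−0.03466·24) = 21.764 mg/L
Dose 5 (370 mg at t=36 h): 370·exp(−0.03466·15) = 220.003 mg/L
Dose 6 (170 mg at t=45 h): 170·exp(−0.03466·6) = 138.083 mg/L
C(51) = 37.566 + 81.640 + 133.829 + 21.764 + 220.003 + 138.083 = 632.885 mg/L

632.885 mg/L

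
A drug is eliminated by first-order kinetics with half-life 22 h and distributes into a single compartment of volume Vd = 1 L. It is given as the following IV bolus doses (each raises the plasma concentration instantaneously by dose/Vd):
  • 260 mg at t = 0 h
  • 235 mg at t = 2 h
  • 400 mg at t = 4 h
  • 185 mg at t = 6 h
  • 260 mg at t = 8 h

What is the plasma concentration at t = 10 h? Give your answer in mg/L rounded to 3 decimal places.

k = ln 2 / 22 = 0.03151 per h
Dose 1 (260 mg at t=0 h): 260·exp(−0.03151·10) = 189.732 mg/L
Dose 2 (235 mg at t=2 h): 235·exp(−0.03151·8) = 182.643 mg/L
Dose 3 (400 mg at t=4 h): 400·exp(−0.03151·6) = 331.101 mg/L
Dose 4 (185 mg at t=6 h): 185·exp(−0.03151·4) = 163.094 mg/L
Dose 5 (260 mg at t=8 h): 260·exp(−0.03151·2) = 244.122 mg/L
C(10) = 189.732 + 182.643 + 331.101 + 163.094 + 244.122 = 1110.693 mg/L

1110.693 mg/L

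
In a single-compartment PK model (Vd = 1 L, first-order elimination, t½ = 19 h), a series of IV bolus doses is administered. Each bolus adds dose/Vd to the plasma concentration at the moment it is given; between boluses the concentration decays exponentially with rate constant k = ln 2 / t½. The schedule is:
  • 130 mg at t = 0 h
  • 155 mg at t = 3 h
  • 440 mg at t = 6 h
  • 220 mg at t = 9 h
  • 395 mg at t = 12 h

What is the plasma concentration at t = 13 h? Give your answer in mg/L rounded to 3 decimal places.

k = ln 2 / 19 = 0.03648 per h
Dose 1 (130 mg at t=0 h): 130·exp(−0.03648·13) = 80.905 mg/L
Dose 2 (155 mg at t=3 h): 155·exp(−0.03648·10) = 107.620 mg/L
Dose 3 (440 mg at t=6 h): 440·exp(−0.03648·7) = 340.837 mg/L
Dose 4 (220 mg at t=9 h): 220·exp(−0.03648·4) = 190.129 mg/L
Dose 5 (395 mg at t=12 h): 395·exp(−0.03648·1) = 380.850 mg/L
C(13) = 80.905 + 107.620 + 340.837 + 190.129 + 380.850 = 1100.341 mg/L

1100.341 mg/L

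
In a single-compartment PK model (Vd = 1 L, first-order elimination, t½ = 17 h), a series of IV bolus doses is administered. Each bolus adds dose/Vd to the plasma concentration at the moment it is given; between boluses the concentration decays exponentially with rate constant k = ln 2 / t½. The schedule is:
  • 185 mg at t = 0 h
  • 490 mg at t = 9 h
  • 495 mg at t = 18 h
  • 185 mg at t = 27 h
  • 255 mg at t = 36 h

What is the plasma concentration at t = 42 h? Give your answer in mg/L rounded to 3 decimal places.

647.042 mg/L

k = ln 2 / 17 = 0.04077 per h
Dose 1 (185 mg at t=0 h): 185·exp(−0.04077·42) = 33.377 mg/L
Dose 2 (490 mg at t=9 h): 490·exp(−0.04077·33) = 127.598 mg/L
Dose 3 (495 mg at t=18 h): 495·exp(−0.04077·24) = 186.047 mg/L
Dose 4 (185 mg at t=27 h): 185·exp(−0.04077·15) = 100.359 mg/L
Dose 5 (255 mg at t=36 h): 255·exp(−0.04077·6) = 199.661 mg/L
C(42) = 33.377 + 127.598 + 186.047 + 100.359 + 199.661 = 647.042 mg/L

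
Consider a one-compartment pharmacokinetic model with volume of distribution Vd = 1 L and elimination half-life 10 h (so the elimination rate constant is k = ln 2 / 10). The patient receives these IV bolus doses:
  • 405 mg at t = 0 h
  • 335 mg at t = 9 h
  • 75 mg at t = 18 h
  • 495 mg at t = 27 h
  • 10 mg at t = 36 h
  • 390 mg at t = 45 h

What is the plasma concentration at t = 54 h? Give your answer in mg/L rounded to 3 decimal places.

318.627 mg/L

k = ln 2 / 10 = 0.06931 per h
Dose 1 (405 mg at t=0 h): 405·exp(−0.06931·54) = 9.592 mg/L
Dose 2 (335 mg at t=9 h): 335·exp(−0.06931·45) = 14.805 mg/L
Dose 3 (75 mg at t=18 h): 75·exp(−0.06931·36) = 6.185 mg/L
Dose 4 (495 mg at t=27 h): 495·exp(−0.06931·27) = 76.177 mg/L
Dose 5 (10 mg at t=36 h): 10·exp(−0.06931·18) = 2.872 mg/L
Dose 6 (390 mg at t=45 h): 390·exp(−0.06931·9) = 208.996 mg/L
C(54) = 9.592 + 14.805 + 6.185 + 76.177 + 2.872 + 208.996 = 318.627 mg/L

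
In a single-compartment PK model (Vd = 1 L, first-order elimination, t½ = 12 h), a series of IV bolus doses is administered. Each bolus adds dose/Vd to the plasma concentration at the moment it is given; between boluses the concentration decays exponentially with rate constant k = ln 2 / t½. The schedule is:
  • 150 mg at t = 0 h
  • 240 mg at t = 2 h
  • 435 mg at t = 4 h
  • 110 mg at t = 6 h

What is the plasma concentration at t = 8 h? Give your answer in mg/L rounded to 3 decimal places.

707.458 mg/L

k = ln 2 / 12 = 0.05776 per h
Dose 1 (150 mg at t=0 h): 150·exp(−0.05776·8) = 94.494 mg/L
Dose 2 (240 mg at t=2 h): 240·exp(−0.05776·6) = 169.706 mg/L
Dose 3 (435 mg at t=4 h): 435·exp(−0.05776·4) = 345.260 mg/L
Dose 4 (110 mg at t=6 h): 110·exp(−0.05776·2) = 97.999 mg/L
C(8) = 94.494 + 169.706 + 345.260 + 97.999 = 707.458 mg/L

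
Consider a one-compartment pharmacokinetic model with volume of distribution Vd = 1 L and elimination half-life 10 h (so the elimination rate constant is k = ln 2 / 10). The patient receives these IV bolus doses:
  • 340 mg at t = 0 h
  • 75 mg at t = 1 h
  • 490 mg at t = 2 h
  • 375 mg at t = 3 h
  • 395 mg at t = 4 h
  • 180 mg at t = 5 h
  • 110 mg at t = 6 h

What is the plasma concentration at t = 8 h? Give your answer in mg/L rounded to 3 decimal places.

1371.211 mg/L

k = ln 2 / 10 = 0.06931 per h
Dose 1 (340 mg at t=0 h): 340·exp(−0.06931·8) = 195.279 mg/L
Dose 2 (75 mg at t=1 h): 75·exp(−0.06931·7) = 46.168 mg/L
Dose 3 (490 mg at t=2 h): 490·exp(−0.06931·6) = 323.279 mg/L
Dose 4 (375 mg at t=3 h): 375·exp(−0.06931·5) = 265.165 mg/L
Dose 5 (395 mg at t=4 h): 395·exp(−0.06931·4) = 299.354 mg/L
Dose 6 (180 mg at t=5 h): 180·exp(−0.06931·3) = 146.205 mg/L
Dose 7 (110 mg at t=6 h): 110·exp(−0.06931·2) = 95.761 mg/L
C(8) = 195.279 + 46.168 + 323.279 + 265.165 + 299.354 + 146.205 + 95.761 = 1371.211 mg/L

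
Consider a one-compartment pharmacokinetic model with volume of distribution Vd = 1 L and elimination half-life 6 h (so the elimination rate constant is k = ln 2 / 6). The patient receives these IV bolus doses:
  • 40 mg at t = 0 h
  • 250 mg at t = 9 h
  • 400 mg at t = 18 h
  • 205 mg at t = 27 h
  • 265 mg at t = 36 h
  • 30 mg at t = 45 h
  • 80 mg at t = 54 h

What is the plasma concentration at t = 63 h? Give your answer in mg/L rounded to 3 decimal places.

k = ln 2 / 6 = 0.11552 per h
Dose 1 (40 mg at t=0 h): 40·exp(−0.11552·63) = 0.028 mg/L
Dose 2 (250 mg at t=9 h): 250·exp(−0.11552·54) = 0.488 mg/L
Dose 3 (400 mg at t=18 h): 400·exp(−0.11552·45) = 2.210 mg/L
Dose 4 (205 mg at t=27 h): 205·exp(−0.11552·36) = 3.203 mg/L
Dose 5 (265 mg at t=36 h): 265·exp(−0.11552·27) = 11.711 mg/L
Dose 6 (30 mg at t=45 h): 30·exp(−0.11552·18) = 3.750 mg/L
Dose 7 (80 mg at t=54 h): 80·exp(−0.11552·9) = 28.284 mg/L
C(63) = 0.028 + 0.488 + 2.210 + 3.203 + 11.711 + 3.750 + 28.284 = 49.674 mg/L

49.674 mg/L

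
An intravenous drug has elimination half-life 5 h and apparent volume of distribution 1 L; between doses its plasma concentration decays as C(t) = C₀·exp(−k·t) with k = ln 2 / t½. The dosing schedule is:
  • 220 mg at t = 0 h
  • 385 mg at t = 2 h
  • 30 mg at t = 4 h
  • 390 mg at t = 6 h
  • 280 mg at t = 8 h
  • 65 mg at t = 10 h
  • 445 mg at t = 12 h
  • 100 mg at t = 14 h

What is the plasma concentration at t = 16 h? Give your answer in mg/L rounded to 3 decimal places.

k = ln 2 / 5 = 0.13863 per h
Dose 1 (220 mg at t=0 h): 220·exp(−0.13863·16) = 23.940 mg/L
Dose 2 (385 mg at t=2 h): 385·exp(−0.13863·14) = 55.281 mg/L
Dose 3 (30 mg at t=4 h): 30·exp(−0.13863·12) = 5.684 mg/L
Dose 4 (390 mg at t=6 h): 390·exp(−0.13863·10) = 97.500 mg/L
Dose 5 (280 mg at t=8 h): 280·exp(−0.13863·8) = 92.366 mg/L
Dose 6 (65 mg at t=10 h): 65·exp(−0.13863·6) = 28.293 mg/L
Dose 7 (445 mg at t=12 h): 445·exp(−0.13863·4) = 255.585 mg/L
Dose 8 (100 mg at t=14 h): 100·exp(−0.13863·2) = 75.786 mg/L
C(16) = 23.940 + 55.281 + 5.684 + 97.500 + 92.366 + 28.293 + 255.585 + 75.786 = 634.435 mg/L

634.435 mg/L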